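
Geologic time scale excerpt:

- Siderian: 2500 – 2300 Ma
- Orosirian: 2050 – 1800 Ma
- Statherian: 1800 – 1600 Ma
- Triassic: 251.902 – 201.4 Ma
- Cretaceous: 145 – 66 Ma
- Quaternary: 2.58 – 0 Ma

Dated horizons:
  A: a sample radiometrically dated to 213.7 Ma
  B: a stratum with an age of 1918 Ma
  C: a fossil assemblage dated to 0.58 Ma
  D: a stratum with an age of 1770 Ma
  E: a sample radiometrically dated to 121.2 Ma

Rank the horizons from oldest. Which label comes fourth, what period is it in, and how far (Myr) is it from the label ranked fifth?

E, in the Cretaceous; 120.62 million years to C

Larger Ma means older, so oldest first: B 1918 > D 1770 > A 213.7 > E 121.2 > C 0.58.
Counting 4 along gives E (121.2 Ma); the excerpt puts that inside the Cretaceous, 145–66 Ma.
Next in line is C (0.58 Ma), and 121.2 − 0.58 = 120.62 Myr.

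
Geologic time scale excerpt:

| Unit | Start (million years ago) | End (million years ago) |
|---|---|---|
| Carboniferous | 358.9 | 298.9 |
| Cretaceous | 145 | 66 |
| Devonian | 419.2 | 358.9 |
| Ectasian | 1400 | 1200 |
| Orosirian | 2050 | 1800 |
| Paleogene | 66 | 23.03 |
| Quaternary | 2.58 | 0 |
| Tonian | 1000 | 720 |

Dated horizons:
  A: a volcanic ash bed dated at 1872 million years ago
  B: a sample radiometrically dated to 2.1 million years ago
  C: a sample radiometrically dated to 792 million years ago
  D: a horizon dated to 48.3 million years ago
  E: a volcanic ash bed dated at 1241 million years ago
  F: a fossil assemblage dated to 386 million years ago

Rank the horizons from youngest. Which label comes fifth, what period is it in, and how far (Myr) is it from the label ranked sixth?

E, in the Ectasian; 631 million years to A

Sorted youngest-first by Ma: B (2.1), D (48.3), F (386), C (792), E (1241), A (1872).
The fifth youngest is E at 1241 Ma, which lies in 1400–1200 Ma: the Ectasian.
The sixth youngest is A at 1872 Ma; separation = |1241 − 1872| = 631 Myr.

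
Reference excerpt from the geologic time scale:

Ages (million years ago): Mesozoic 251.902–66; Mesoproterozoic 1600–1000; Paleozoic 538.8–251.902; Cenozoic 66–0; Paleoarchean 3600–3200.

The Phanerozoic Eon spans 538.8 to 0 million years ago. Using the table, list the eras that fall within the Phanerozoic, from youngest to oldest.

Eras with both bounds inside 538.8–0 Ma: Cenozoic (66–0), Mesozoic (251.902–66), Paleozoic (538.8–251.902).

Cenozoic, Mesozoic, Paleozoic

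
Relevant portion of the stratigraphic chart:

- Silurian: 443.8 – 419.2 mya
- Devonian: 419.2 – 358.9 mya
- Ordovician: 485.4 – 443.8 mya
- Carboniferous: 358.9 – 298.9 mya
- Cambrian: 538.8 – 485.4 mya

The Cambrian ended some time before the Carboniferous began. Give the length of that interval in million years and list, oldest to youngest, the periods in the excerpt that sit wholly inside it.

126.5 million years; Ordovician, Silurian, Devonian

The Cambrian closes at 485.4 Ma and the Carboniferous opens at 358.9 Ma, so the interval is 485.4 − 358.9 = 126.5 Myr.
A period fits inside if it starts at or after 485.4 Ma and ends at or before 358.9 Ma; oldest first that gives Ordovician, Silurian, Devonian.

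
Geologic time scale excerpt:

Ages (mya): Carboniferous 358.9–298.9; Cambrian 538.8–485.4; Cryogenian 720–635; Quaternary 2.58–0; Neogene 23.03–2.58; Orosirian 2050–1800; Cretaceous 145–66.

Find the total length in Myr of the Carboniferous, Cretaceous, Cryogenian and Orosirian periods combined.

474 million years

Duration is start − end for each: (358.9 − 298.9) + (145 − 66) + (720 − 635) + (2050 − 1800).
That is 60 + 79 + 85 + 250, which totals 474 million years.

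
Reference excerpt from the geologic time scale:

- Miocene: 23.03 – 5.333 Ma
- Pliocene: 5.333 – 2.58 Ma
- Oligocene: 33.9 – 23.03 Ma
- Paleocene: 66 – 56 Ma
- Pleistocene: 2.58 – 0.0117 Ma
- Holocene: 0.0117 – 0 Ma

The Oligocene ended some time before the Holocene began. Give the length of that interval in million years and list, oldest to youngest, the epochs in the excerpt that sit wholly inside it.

23.0183 million years; Miocene, Pliocene, Pleistocene

End of Oligocene = 23.03 Ma; start of Holocene = 0.0117 Ma.
Gap = 23.03 − 0.0117 = 23.0183 Myr.
Epochs wholly inside 23.03–0.0117 Ma: Miocene (23.03–5.333), Pliocene (5.333–2.58), Pleistocene (2.58–0.0117).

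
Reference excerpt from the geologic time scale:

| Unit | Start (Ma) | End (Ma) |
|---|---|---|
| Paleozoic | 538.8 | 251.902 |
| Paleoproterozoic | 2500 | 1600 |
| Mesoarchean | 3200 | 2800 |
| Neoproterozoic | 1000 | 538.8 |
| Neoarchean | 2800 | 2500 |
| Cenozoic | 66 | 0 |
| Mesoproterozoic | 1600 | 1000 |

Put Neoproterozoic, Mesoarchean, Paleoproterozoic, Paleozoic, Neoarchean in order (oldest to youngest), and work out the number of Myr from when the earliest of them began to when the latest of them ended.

Mesoarchean, Neoarchean, Paleoproterozoic, Neoproterozoic, Paleozoic; total span 2948.098 Myr

Start ages (Ma): Mesoarchean 3200, Neoarchean 2800, Paleoproterozoic 2500, Neoproterozoic 1000, Paleozoic 538.8.
Ordered oldest to youngest: Mesoarchean, Neoarchean, Paleoproterozoic, Neoproterozoic, Paleozoic.
Span = 3200 − 251.902 = 2948.098 Myr.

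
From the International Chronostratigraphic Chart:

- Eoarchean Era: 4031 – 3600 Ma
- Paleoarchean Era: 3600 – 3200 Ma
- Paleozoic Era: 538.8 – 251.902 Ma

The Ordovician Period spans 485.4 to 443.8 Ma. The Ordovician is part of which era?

Paleozoic

The Ordovician (485.4–443.8 Ma) lies entirely within 538.8–251.902 Ma, the Paleozoic Era.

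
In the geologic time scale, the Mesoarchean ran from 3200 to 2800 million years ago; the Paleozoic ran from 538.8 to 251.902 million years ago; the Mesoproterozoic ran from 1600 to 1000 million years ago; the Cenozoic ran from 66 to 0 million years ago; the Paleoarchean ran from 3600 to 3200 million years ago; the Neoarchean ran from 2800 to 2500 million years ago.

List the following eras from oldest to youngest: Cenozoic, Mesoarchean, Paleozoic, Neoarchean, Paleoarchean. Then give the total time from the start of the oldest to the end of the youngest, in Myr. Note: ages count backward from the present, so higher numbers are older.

From the excerpt: Cenozoic 66–0; Mesoarchean 3200–2800; Paleozoic 538.8–251.902; Neoarchean 2800–2500; Paleoarchean 3600–3200 (Ma).
Larger Ma is earlier, so the oldest is Paleoarchean and the youngest is Cenozoic; oldest to youngest: Paleoarchean, Mesoarchean, Neoarchean, Paleozoic, Cenozoic.
Oldest start 3600 minus youngest end 0 gives 3600 Myr overall.

Paleoarchean → Mesoarchean → Neoarchean → Paleozoic → Cenozoic; total span 3600 Myr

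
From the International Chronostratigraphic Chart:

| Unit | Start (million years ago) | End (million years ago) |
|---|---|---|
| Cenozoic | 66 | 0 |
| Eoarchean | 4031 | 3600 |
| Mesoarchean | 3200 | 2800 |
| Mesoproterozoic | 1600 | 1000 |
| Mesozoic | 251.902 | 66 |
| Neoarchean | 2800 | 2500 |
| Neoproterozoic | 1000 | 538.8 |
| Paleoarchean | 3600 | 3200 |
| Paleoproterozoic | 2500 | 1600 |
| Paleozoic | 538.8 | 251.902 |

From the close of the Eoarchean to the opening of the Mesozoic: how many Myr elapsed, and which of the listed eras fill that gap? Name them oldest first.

3348.098 million years; Paleoarchean, Mesoarchean, Neoarchean, Paleoproterozoic, Mesoproterozoic, Neoproterozoic, Paleozoic

The Eoarchean closes at 3600 Ma and the Mesozoic opens at 251.902 Ma, so the interval is 3600 − 251.902 = 3348.098 Myr.
An era fits inside if it starts at or after 3600 Ma and ends at or before 251.902 Ma; oldest first that gives Paleoarchean, Mesoarchean, Neoarchean, Paleoproterozoic, Mesoproterozoic, Neoproterozoic, Paleozoic.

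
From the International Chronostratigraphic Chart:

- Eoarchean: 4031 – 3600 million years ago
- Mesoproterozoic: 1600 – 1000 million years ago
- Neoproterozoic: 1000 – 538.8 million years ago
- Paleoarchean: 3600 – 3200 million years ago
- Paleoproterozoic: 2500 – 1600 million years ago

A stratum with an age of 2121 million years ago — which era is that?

2121 Ma lies between 2500 and 1600 Ma, so it falls in the Paleoproterozoic.

Paleoproterozoic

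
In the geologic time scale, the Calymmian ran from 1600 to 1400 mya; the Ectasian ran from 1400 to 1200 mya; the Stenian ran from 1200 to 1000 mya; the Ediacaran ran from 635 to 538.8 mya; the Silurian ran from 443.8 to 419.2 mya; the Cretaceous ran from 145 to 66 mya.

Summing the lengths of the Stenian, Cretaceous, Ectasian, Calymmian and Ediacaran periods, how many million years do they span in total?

775.2 million years

Each duration: Stenian = 200; Cretaceous = 79; Ectasian = 200; Calymmian = 200; Ediacaran = 96.2.
Sum: 200 + 79 + 200 + 200 + 96.2 = 775.2 Myr.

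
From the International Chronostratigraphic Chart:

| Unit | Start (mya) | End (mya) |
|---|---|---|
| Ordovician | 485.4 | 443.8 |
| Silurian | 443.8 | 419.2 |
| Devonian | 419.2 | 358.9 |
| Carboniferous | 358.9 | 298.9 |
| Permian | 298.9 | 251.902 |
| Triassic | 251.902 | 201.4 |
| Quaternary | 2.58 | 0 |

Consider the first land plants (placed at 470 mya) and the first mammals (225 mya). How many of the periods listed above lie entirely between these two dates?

4

470 Ma sits inside the Ordovician (485.4–443.8) and 225 Ma inside the Triassic (251.902–201.4); neither of those is wholly between the two dates.
The listed periods lying completely between them are Silurian, Devonian, Carboniferous, Permian — 4 in all.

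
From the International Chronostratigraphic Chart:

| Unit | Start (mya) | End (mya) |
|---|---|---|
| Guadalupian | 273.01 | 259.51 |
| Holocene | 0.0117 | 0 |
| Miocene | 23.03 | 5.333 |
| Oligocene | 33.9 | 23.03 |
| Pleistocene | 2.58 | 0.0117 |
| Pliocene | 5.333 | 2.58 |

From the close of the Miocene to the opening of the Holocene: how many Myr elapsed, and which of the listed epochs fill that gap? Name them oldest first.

5.3213 million years; Pliocene, Pleistocene

End of Miocene = 5.333 Ma; start of Holocene = 0.0117 Ma.
Gap = 5.333 − 0.0117 = 5.3213 Myr.
Epochs wholly inside 5.333–0.0117 Ma: Pliocene (5.333–2.58), Pleistocene (2.58–0.0117).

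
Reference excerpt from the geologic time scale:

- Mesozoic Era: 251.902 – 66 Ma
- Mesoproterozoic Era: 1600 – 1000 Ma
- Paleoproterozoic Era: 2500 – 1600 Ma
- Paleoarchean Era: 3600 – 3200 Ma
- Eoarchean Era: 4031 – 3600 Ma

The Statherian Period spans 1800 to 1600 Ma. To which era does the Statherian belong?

Paleoproterozoic

The Statherian (1800–1600 Ma) lies entirely within 2500–1600 Ma, the Paleoproterozoic Era.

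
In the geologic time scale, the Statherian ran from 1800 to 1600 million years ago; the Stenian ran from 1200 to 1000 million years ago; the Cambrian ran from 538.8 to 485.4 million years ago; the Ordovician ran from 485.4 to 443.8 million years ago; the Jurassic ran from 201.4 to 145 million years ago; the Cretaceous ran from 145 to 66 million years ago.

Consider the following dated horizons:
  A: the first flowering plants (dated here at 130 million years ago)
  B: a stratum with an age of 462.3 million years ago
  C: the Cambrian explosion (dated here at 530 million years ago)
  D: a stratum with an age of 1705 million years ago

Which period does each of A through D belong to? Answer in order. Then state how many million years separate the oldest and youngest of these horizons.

Match each age against the start–end ranges in the excerpt: A = 130 Ma → Cretaceous (145–66); B = 462.3 Ma → Ordovician (485.4–443.8); C = 530 Ma → Cambrian (538.8–485.4); D = 1705 Ma → Statherian (1800–1600).
The largest age is 1705 Ma and the smallest is 130 Ma; their difference is 1575 Myr.

A — Cretaceous; B — Ordovician; C — Cambrian; D — Statherian; span 1575 million years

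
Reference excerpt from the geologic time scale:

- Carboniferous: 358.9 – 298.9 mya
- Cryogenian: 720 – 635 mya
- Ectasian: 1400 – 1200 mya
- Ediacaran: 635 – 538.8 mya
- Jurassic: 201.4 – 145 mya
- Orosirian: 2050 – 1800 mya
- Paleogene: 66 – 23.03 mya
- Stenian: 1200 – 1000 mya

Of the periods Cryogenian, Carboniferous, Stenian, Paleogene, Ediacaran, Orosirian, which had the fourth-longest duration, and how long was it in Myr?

Cryogenian, 85 million years

Durations: Cryogenian 85; Carboniferous 60; Stenian 200; Paleogene 42.97; Ediacaran 96.2; Orosirian 250 Myr.
Sorted longest-first: Orosirian (250), Stenian (200), Ediacaran (96.2), Cryogenian (85), Carboniferous (60), Paleogene (42.97).
The fourth longest is Cryogenian at 85 Myr.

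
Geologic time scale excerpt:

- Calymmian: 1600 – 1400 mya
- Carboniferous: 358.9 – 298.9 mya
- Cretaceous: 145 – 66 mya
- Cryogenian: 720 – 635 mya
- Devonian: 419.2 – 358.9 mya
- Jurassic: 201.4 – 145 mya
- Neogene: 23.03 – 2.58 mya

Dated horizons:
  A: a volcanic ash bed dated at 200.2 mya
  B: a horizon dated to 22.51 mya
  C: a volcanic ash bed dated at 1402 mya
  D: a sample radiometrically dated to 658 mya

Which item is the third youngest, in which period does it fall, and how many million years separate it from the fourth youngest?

Smaller Ma means younger, so youngest first: B 22.51 < A 200.2 < D 658 < C 1402.
Counting 3 along gives D (658 Ma); the excerpt puts that inside the Cryogenian, 720–635 Ma.
Next in line is C (1402 Ma), and 1402 − 658 = 744 Myr.

D, in the Cryogenian; 744 million years to C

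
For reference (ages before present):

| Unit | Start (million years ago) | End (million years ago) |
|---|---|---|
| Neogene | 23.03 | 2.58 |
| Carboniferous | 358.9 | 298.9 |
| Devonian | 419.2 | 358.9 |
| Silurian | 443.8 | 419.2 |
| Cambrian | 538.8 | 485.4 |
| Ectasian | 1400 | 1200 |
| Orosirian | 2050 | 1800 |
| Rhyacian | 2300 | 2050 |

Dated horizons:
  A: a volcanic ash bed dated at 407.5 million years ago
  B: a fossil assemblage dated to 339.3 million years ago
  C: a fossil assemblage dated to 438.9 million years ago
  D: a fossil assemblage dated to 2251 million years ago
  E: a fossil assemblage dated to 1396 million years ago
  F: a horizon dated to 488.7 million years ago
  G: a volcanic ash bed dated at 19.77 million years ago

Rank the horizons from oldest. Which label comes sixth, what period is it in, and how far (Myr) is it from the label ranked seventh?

Sorted oldest-first by Ma: D (2251), E (1396), F (488.7), C (438.9), A (407.5), B (339.3), G (19.77).
The sixth oldest is B at 339.3 Ma, which lies in 358.9–298.9 Ma: the Carboniferous.
The seventh oldest is G at 19.77 Ma; separation = |339.3 − 19.77| = 319.53 Myr.

B, in the Carboniferous; 319.53 million years to G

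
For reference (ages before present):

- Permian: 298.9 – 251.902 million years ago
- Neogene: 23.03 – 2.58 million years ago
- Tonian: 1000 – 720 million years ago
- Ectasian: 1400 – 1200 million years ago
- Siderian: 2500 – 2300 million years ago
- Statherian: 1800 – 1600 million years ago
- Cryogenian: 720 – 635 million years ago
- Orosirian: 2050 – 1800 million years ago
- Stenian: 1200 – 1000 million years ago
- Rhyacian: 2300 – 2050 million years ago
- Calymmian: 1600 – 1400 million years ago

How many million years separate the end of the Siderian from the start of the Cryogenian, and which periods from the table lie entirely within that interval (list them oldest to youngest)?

End of Siderian = 2300 Ma; start of Cryogenian = 720 Ma.
Gap = 2300 − 720 = 1580 Myr.
Periods wholly inside 2300–720 Ma: Rhyacian (2300–2050), Orosirian (2050–1800), Statherian (1800–1600), Calymmian (1600–1400), Ectasian (1400–1200), Stenian (1200–1000), Tonian (1000–720).

1580 million years; Rhyacian, Orosirian, Statherian, Calymmian, Ectasian, Stenian, Tonian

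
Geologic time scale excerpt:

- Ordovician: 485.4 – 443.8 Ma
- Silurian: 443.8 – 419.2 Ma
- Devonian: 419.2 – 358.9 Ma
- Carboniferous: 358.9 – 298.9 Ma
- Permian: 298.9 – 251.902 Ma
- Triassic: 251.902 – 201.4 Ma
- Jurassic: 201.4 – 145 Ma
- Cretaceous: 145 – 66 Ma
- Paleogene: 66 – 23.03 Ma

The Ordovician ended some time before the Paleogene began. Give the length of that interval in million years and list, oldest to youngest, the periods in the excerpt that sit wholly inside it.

377.8 million years; Silurian, Devonian, Carboniferous, Permian, Triassic, Jurassic, Cretaceous

The Ordovician closes at 443.8 Ma and the Paleogene opens at 66 Ma, so the interval is 443.8 − 66 = 377.8 Myr.
A period fits inside if it starts at or after 443.8 Ma and ends at or before 66 Ma; oldest first that gives Silurian, Devonian, Carboniferous, Permian, Triassic, Jurassic, Cretaceous.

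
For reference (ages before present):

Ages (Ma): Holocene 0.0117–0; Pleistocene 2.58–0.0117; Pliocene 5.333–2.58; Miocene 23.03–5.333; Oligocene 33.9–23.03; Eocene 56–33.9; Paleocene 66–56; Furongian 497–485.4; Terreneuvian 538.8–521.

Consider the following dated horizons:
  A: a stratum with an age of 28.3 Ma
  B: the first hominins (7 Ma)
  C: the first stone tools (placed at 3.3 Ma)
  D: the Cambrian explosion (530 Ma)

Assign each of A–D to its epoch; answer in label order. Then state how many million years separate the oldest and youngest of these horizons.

A — Oligocene; B — Miocene; C — Pliocene; D — Terreneuvian; span 526.7 million years

Match each age against the start–end ranges in the excerpt: A = 28.3 Ma → Oligocene (33.9–23.03); B = 7 Ma → Miocene (23.03–5.333); C = 3.3 Ma → Pliocene (5.333–2.58); D = 530 Ma → Terreneuvian (538.8–521).
The largest age is 530 Ma and the smallest is 3.3 Ma; their difference is 526.7 Myr.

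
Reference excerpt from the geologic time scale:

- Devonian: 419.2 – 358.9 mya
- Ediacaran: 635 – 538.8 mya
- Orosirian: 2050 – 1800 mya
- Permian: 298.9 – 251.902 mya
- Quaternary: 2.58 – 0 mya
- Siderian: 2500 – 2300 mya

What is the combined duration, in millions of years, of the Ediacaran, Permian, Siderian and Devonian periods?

Duration is start − end for each: (635 − 538.8) + (298.9 − 251.902) + (2500 − 2300) + (419.2 − 358.9).
That is 96.2 + 46.998 + 200 + 60.3, which totals 403.498 million years.

403.498 million years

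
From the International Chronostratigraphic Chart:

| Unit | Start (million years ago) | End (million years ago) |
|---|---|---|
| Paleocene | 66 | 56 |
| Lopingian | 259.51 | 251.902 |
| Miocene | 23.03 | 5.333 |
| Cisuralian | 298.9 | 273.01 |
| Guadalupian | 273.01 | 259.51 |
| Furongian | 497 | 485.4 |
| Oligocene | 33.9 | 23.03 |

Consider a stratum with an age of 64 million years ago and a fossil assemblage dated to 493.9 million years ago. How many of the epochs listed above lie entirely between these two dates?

493.9 Ma sits inside the Furongian (497–485.4) and 64 Ma inside the Paleocene (66–56); neither of those is wholly between the two dates.
The listed epochs lying completely between them are Cisuralian, Guadalupian, Lopingian — 3 in all.

3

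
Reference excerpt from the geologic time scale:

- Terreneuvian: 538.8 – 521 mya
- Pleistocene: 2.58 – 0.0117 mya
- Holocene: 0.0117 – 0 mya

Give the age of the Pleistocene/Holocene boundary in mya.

The Pleistocene ends and the Holocene begins at 0.0117 mya.

0.0117 mya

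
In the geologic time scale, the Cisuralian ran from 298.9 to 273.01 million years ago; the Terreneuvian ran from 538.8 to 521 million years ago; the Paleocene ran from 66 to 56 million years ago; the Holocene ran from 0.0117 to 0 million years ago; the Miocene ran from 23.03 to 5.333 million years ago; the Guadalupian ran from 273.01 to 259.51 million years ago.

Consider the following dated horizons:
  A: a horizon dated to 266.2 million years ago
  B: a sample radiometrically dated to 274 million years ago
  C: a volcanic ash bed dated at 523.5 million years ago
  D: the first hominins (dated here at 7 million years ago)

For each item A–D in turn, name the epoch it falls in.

A — Guadalupian; B — Cisuralian; C — Terreneuvian; D — Miocene

A: 266.2 Ma lies in 273.01–259.51 Ma, so Guadalupian.
B: 274 Ma lies in 298.9–273.01 Ma, so Cisuralian.
C: 523.5 Ma lies in 538.8–521 Ma, so Terreneuvian.
D: 7 Ma lies in 23.03–5.333 Ma, so Miocene.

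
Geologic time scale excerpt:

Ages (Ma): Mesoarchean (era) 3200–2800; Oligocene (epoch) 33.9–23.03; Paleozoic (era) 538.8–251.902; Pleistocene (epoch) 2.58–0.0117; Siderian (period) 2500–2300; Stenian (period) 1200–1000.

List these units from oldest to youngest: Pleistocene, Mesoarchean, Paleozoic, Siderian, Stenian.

Sorting by start age (descending Ma, since larger Ma = older): Mesoarchean began 3200, Siderian began 2500, Stenian began 1200, Paleozoic began 538.8, Pleistocene began 2.58.

Mesoarchean, Siderian, Stenian, Paleozoic, Pleistocene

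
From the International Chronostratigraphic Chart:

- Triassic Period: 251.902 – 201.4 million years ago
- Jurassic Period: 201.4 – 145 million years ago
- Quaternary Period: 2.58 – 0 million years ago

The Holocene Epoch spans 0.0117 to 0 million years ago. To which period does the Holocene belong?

Quaternary

The Holocene (0.0117–0 Ma) lies entirely within 2.58–0 Ma, the Quaternary Period.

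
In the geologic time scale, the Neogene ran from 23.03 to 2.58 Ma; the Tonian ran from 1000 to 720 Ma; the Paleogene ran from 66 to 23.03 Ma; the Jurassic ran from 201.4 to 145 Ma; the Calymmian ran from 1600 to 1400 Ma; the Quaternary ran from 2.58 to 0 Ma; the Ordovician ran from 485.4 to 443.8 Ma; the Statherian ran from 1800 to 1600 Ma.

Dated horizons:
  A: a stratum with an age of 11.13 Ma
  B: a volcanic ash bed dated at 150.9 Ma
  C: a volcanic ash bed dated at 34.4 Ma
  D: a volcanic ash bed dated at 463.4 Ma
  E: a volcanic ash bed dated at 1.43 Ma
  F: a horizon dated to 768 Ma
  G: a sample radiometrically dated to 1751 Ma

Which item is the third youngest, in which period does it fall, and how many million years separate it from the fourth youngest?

C, in the Paleogene; 116.5 million years to B

Sorted youngest-first by Ma: E (1.43), A (11.13), C (34.4), B (150.9), D (463.4), F (768), G (1751).
The third youngest is C at 34.4 Ma, which lies in 66–23.03 Ma: the Paleogene.
The fourth youngest is B at 150.9 Ma; separation = |34.4 − 150.9| = 116.5 Myr.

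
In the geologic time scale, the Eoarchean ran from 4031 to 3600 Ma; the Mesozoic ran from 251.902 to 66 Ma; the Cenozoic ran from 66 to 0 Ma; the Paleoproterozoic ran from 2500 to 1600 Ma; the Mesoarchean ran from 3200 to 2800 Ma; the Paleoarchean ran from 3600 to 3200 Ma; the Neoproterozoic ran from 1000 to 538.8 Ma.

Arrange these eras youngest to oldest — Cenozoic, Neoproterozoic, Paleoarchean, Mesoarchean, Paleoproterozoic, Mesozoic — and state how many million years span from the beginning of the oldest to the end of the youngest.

Cenozoic, Mesozoic, Neoproterozoic, Paleoproterozoic, Mesoarchean, Paleoarchean; total span 3600 Myr

From the excerpt: Cenozoic 66–0; Neoproterozoic 1000–538.8; Paleoarchean 3600–3200; Mesoarchean 3200–2800; Paleoproterozoic 2500–1600; Mesozoic 251.902–66 (Ma).
Larger Ma is earlier, so the oldest is Paleoarchean and the youngest is Cenozoic; youngest to oldest: Cenozoic, Mesozoic, Neoproterozoic, Paleoproterozoic, Mesoarchean, Paleoarchean.
Oldest start 3600 minus youngest end 0 gives 3600 Myr overall.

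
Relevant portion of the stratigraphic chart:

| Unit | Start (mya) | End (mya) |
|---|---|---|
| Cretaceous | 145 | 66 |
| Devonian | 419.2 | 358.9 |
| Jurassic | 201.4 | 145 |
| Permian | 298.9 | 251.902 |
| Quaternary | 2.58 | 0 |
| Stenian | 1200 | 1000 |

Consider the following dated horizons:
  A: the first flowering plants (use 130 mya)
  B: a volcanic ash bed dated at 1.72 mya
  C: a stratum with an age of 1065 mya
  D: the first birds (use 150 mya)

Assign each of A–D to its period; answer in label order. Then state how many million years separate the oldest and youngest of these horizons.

A: 130 Ma lies in 145–66 Ma, so Cretaceous.
B: 1.72 Ma lies in 2.58–0 Ma, so Quaternary.
C: 1065 Ma lies in 1200–1000 Ma, so Stenian.
D: 150 Ma lies in 201.4–145 Ma, so Jurassic.
Oldest = 1065 Ma, youngest = 1.72 Ma → span 1063.28 Myr.

A — Cretaceous; B — Quaternary; C — Stenian; D — Jurassic; span 1063.28 million years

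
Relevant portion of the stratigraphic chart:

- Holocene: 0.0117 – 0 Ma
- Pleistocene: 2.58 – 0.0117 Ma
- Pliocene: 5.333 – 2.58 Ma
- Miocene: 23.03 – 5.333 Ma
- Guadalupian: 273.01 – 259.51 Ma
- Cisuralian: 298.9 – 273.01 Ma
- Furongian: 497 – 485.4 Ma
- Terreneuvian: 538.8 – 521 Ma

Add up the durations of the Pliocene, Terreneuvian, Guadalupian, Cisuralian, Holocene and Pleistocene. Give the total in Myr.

62.523 million years

Duration is start − end for each: (5.333 − 2.58) + (538.8 − 521) + (273.01 − 259.51) + (298.9 − 273.01) + (0.0117 − 0) + (2.58 − 0.0117).
That is 2.753 + 17.8 + 13.5 + 25.89 + 0.0117 + 2.5683, which totals 62.523 million years.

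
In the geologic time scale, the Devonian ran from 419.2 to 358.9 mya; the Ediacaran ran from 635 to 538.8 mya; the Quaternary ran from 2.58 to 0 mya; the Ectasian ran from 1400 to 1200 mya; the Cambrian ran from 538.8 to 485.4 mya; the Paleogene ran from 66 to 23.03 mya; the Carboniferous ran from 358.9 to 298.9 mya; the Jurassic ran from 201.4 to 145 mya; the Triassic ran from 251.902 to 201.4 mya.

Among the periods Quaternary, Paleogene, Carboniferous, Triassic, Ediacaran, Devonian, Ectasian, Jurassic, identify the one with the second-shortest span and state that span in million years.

Paleogene, 42.97 million years

Durations: Quaternary 2.58; Paleogene 42.97; Carboniferous 60; Triassic 50.502; Ediacaran 96.2; Devonian 60.3; Ectasian 200; Jurassic 56.4 Myr.
Sorted shortest-first: Quaternary (2.58), Paleogene (42.97), Triassic (50.502), Jurassic (56.4), Carboniferous (60), Devonian (60.3), Ediacaran (96.2), Ectasian (200).
The second shortest is Paleogene at 42.97 Myr.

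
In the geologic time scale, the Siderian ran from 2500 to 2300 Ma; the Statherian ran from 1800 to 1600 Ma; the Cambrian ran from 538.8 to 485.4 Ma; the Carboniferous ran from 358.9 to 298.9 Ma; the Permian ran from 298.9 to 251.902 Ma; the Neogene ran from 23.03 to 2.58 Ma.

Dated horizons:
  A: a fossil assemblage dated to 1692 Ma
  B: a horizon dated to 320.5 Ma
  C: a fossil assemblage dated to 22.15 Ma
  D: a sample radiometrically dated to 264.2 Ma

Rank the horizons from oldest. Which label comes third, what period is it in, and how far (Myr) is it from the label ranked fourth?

D, in the Permian; 242.05 million years to C

Sorted oldest-first by Ma: A (1692), B (320.5), D (264.2), C (22.15).
The third oldest is D at 264.2 Ma, which lies in 298.9–251.902 Ma: the Permian.
The fourth oldest is C at 22.15 Ma; separation = |264.2 − 22.15| = 242.05 Myr.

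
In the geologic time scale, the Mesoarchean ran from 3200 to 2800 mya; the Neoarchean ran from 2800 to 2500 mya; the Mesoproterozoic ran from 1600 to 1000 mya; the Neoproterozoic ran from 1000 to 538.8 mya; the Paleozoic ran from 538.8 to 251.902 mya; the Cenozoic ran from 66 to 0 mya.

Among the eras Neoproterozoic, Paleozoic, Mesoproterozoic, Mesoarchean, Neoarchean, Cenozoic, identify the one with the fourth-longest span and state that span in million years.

Start − end for each: Neoproterozoic 1000 − 538.8 = 461.2; Paleozoic 538.8 − 251.902 = 286.898; Mesoproterozoic 1600 − 1000 = 600; Mesoarchean 3200 − 2800 = 400; Neoarchean 2800 − 2500 = 300; Cenozoic 66 − 0 = 66.
Ranking these from longest: Mesoproterozoic > Neoproterozoic > Mesoarchean > Neoarchean > Paleozoic > Cenozoic.
Position 4 in that ranking is Neoarchean, which lasted 300 Myr.

Neoarchean, 300 million years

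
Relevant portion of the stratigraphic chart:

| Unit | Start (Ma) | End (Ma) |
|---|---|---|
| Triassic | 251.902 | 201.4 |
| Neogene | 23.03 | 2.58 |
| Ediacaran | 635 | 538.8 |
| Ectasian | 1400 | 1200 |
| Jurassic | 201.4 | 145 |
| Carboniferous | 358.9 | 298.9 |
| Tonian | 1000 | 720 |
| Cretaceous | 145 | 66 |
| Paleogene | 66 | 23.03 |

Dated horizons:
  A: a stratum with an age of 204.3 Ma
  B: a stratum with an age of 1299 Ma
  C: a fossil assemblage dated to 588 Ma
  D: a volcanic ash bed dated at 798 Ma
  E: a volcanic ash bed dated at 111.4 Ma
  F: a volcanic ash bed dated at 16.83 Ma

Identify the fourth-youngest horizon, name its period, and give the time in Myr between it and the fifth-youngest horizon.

Sorted youngest-first by Ma: F (16.83), E (111.4), A (204.3), C (588), D (798), B (1299).
The fourth youngest is C at 588 Ma, which lies in 635–538.8 Ma: the Ediacaran.
The fifth youngest is D at 798 Ma; separation = |588 − 798| = 210 Myr.

C, in the Ediacaran; 210 million years to D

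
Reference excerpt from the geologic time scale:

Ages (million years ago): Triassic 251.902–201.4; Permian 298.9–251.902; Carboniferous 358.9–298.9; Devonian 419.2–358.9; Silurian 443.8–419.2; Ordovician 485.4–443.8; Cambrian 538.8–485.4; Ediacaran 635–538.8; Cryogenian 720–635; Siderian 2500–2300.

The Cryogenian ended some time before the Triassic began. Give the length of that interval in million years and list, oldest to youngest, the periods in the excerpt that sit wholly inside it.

383.098 million years; Ediacaran, Cambrian, Ordovician, Silurian, Devonian, Carboniferous, Permian

End of Cryogenian = 635 Ma; start of Triassic = 251.902 Ma.
Gap = 635 − 251.902 = 383.098 Myr.
Periods wholly inside 635–251.902 Ma: Ediacaran (635–538.8), Cambrian (538.8–485.4), Ordovician (485.4–443.8), Silurian (443.8–419.2), Devonian (419.2–358.9), Carboniferous (358.9–298.9), Permian (298.9–251.902).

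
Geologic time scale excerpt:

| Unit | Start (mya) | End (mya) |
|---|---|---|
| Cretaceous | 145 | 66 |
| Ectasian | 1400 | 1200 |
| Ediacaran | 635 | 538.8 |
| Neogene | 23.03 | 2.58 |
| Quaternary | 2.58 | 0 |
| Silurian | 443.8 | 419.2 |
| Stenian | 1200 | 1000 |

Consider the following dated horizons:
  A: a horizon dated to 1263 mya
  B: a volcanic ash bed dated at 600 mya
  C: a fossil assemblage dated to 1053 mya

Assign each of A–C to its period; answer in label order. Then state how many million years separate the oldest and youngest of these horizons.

A — Ectasian; B — Ediacaran; C — Stenian; span 663 million years

Match each age against the start–end ranges in the excerpt: A = 1263 Ma → Ectasian (1400–1200); B = 600 Ma → Ediacaran (635–538.8); C = 1053 Ma → Stenian (1200–1000).
The largest age is 1263 Ma and the smallest is 600 Ma; their difference is 663 Myr.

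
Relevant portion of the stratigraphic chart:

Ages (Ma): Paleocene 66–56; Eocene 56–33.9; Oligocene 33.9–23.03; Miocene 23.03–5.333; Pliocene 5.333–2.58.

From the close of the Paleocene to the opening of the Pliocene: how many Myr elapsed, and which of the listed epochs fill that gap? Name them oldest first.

The Paleocene closes at 56 Ma and the Pliocene opens at 5.333 Ma, so the interval is 56 − 5.333 = 50.667 Myr.
An epoch fits inside if it starts at or after 56 Ma and ends at or before 5.333 Ma; oldest first that gives Eocene, Oligocene, Miocene.

50.667 million years; Eocene, Oligocene, Miocene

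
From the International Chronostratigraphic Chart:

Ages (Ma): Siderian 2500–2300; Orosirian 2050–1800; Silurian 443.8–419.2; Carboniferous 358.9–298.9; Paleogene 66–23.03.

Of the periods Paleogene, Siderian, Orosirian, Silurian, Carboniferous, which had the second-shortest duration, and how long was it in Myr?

Paleogene, 42.97 million years

Start − end for each: Paleogene 66 − 23.03 = 42.97; Siderian 2500 − 2300 = 200; Orosirian 2050 − 1800 = 250; Silurian 443.8 − 419.2 = 24.6; Carboniferous 358.9 − 298.9 = 60.
Ranking these from shortest: Silurian < Paleogene < Carboniferous < Siderian < Orosirian.
Position 2 in that ranking is Paleogene, which lasted 42.97 Myr.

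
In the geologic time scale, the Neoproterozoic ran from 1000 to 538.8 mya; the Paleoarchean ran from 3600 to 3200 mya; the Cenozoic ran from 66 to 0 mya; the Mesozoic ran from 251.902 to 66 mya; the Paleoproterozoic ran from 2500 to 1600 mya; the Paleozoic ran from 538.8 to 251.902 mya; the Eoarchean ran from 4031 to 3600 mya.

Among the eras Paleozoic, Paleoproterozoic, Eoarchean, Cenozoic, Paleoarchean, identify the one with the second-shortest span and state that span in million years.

Start − end for each: Paleozoic 538.8 − 251.902 = 286.898; Paleoproterozoic 2500 − 1600 = 900; Eoarchean 4031 − 3600 = 431; Cenozoic 66 − 0 = 66; Paleoarchean 3600 − 3200 = 400.
Ranking these from shortest: Cenozoic < Paleozoic < Paleoarchean < Eoarchean < Paleoproterozoic.
Position 2 in that ranking is Paleozoic, which lasted 286.898 Myr.

Paleozoic, 286.898 million years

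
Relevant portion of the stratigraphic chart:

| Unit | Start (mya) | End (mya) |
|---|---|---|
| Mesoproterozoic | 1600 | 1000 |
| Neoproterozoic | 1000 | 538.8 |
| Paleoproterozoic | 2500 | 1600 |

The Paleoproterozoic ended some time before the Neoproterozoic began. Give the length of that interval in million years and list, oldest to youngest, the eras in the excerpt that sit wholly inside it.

End of Paleoproterozoic = 1600 Ma; start of Neoproterozoic = 1000 Ma.
Gap = 1600 − 1000 = 600 Myr.
Eras wholly inside 1600–1000 Ma: Mesoproterozoic (1600–1000).

600 million years; Mesoproterozoic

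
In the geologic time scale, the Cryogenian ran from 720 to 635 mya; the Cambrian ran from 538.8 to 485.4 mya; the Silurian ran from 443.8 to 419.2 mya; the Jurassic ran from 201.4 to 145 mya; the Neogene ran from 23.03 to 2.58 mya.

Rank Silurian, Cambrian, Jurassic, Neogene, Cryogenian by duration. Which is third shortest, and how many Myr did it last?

Start − end for each: Silurian 443.8 − 419.2 = 24.6; Cambrian 538.8 − 485.4 = 53.4; Jurassic 201.4 − 145 = 56.4; Neogene 23.03 − 2.58 = 20.45; Cryogenian 720 − 635 = 85.
Ranking these from shortest: Neogene < Silurian < Cambrian < Jurassic < Cryogenian.
Position 3 in that ranking is Cambrian, which lasted 53.4 Myr.

Cambrian, 53.4 million years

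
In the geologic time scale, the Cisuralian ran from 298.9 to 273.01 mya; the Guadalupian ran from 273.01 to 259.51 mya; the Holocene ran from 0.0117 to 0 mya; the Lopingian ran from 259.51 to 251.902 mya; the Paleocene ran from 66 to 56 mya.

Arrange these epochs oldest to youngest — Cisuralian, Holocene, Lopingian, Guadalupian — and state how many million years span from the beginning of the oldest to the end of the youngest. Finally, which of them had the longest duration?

Cisuralian, Guadalupian, Lopingian, Holocene; total span 298.9 Myr; longest is Cisuralian

Start ages (Ma): Cisuralian 298.9, Guadalupian 273.01, Lopingian 259.51, Holocene 0.0117.
Ordered oldest to youngest: Cisuralian, Guadalupian, Lopingian, Holocene.
Span = 298.9 − 0 = 298.9 Myr.
Durations: Guadalupian 13.5, Cisuralian 25.89, Lopingian 7.608, Holocene 0.0117 → longest is Cisuralian (25.89 Myr).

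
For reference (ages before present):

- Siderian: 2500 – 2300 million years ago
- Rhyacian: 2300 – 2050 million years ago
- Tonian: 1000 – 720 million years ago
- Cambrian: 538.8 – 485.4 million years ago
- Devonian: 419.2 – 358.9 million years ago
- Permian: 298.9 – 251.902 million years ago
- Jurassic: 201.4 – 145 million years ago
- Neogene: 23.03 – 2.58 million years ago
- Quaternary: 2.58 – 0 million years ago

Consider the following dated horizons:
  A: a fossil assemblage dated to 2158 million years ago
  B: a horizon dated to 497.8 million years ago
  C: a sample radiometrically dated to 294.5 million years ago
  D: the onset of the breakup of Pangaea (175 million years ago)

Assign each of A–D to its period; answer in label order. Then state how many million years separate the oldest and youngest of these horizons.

A — Rhyacian; B — Cambrian; C — Permian; D — Jurassic; span 1983 million years

Match each age against the start–end ranges in the excerpt: A = 2158 Ma → Rhyacian (2300–2050); B = 497.8 Ma → Cambrian (538.8–485.4); C = 294.5 Ma → Permian (298.9–251.902); D = 175 Ma → Jurassic (201.4–145).
The largest age is 2158 Ma and the smallest is 175 Ma; their difference is 1983 Myr.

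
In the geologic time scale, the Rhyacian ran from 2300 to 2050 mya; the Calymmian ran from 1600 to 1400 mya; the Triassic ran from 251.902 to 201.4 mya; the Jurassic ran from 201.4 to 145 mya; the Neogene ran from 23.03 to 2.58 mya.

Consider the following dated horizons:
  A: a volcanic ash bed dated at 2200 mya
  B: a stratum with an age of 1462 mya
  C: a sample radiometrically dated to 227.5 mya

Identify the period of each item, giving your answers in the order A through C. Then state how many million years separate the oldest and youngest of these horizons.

A — Rhyacian; B — Calymmian; C — Triassic; span 1972.5 million years

A: 2200 Ma lies in 2300–2050 Ma, so Rhyacian.
B: 1462 Ma lies in 1600–1400 Ma, so Calymmian.
C: 227.5 Ma lies in 251.902–201.4 Ma, so Triassic.
Oldest = 2200 Ma, youngest = 227.5 Ma → span 1972.5 Myr.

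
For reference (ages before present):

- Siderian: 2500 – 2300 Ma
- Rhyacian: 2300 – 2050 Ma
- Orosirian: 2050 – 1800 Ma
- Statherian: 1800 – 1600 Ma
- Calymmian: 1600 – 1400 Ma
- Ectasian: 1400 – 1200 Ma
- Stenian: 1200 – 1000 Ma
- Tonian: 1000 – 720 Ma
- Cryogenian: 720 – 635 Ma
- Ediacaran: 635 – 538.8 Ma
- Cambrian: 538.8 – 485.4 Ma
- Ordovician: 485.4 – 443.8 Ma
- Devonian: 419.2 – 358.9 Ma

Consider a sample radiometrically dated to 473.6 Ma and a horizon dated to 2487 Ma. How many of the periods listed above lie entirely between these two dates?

10

The older date is 2487 Ma and the younger is 473.6 Ma.
Periods with start < 2487 and end > 473.6 Ma: Rhyacian (2300–2050), Orosirian (2050–1800), Statherian (1800–1600), Calymmian (1600–1400), Ectasian (1400–1200), Stenian (1200–1000), Tonian (1000–720), Cryogenian (720–635), Ediacaran (635–538.8), Cambrian (538.8–485.4).
That is 10 complete periods.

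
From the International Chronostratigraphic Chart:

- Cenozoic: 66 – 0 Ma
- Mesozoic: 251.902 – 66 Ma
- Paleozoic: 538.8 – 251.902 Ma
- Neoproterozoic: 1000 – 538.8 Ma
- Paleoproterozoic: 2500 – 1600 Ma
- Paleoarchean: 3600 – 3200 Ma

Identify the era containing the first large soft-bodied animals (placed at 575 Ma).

Neoproterozoic

575 Ma lies between 1000 and 538.8 Ma, so it falls in the Neoproterozoic.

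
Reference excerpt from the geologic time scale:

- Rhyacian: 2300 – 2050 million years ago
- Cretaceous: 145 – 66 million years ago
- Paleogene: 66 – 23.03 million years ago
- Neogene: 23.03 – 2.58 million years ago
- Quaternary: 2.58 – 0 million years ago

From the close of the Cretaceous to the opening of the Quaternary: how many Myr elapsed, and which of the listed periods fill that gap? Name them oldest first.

End of Cretaceous = 66 Ma; start of Quaternary = 2.58 Ma.
Gap = 66 − 2.58 = 63.42 Myr.
Periods wholly inside 66–2.58 Ma: Paleogene (66–23.03), Neogene (23.03–2.58).

63.42 million years; Paleogene, Neogene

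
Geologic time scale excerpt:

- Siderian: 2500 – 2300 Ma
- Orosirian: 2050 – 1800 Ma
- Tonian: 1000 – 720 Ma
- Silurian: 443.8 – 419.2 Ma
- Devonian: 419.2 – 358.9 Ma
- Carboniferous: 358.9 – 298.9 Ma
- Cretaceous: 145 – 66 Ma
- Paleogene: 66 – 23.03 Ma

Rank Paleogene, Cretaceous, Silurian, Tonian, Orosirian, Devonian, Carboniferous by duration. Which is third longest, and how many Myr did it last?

Cretaceous, 79 million years

Durations: Paleogene 42.97; Cretaceous 79; Silurian 24.6; Tonian 280; Orosirian 250; Devonian 60.3; Carboniferous 60 Myr.
Sorted longest-first: Tonian (280), Orosirian (250), Cretaceous (79), Devonian (60.3), Carboniferous (60), Paleogene (42.97), Silurian (24.6).
The third longest is Cretaceous at 79 Myr.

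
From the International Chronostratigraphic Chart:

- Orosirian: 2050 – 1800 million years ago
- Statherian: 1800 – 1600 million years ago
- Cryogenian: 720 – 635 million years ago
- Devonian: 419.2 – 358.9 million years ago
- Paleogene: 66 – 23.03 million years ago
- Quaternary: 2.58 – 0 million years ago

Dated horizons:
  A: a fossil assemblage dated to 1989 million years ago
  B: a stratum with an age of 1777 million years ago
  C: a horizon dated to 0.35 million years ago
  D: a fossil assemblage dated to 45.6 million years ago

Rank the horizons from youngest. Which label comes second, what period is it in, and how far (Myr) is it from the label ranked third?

D, in the Paleogene; 1731.4 million years to B

Smaller Ma means younger, so youngest first: C 0.35 < D 45.6 < B 1777 < A 1989.
Counting 2 along gives D (45.6 Ma); the excerpt puts that inside the Paleogene, 66–23.03 Ma.
Next in line is B (1777 Ma), and 1777 − 45.6 = 1731.4 Myr.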